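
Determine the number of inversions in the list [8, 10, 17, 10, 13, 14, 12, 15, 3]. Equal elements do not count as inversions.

15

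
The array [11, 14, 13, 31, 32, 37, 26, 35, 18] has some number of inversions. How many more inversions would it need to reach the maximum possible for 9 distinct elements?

26

Maximum inversions for 9 distinct elements is C(9, 2) = 9·8/2 = 36.
Current inversions — for each element, count later smaller elements:
11: 0
14: 1
13: 0
31: 2
32: 2
37: 3
26: 1
35: 1
18: 0
Current total: 0 + 1 + 0 + 2 + 2 + 3 + 1 + 1 + 0 = 10
Shortfall: 36 − 10 = 26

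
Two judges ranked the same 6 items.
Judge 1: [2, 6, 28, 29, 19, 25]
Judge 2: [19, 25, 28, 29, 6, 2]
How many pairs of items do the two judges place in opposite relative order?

Discordant pairs: 13

Assign each item its position (1..6) in the first ordering, then rewrite the second ordering as that position sequence:
positions: 2→1, 6→2, 28→3, 29→4, 19→5, 25→6
second ordering as positions: [5, 6, 3, 4, 2, 1]
Discordant pairs = inversions in this position sequence.
5: 3, 4, 2, 1 → 4
6: 3, 4, 2, 1 → 4
3: 2, 1 → 2
4: 2, 1 → 2
2: 1 → 1
1: 0
Total: 4 + 4 + 2 + 2 + 1 + 0 = 13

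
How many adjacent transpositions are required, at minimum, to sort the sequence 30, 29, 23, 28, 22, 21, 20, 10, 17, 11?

42

The minimum number of adjacent swaps to sort an array equals its inversion count, since every such swap removes exactly one inversion.
Count inversions — for each element, later elements that are smaller:
30: 29, 23, 28, 22, 21, 20, 10, 17, 11 → 9
29: 23, 28, 22, 21, 20, 10, 17, 11 → 8
23: 22, 21, 20, 10, 17, 11 → 6
28: 22, 21, 20, 10, 17, 11 → 6
22: 21, 20, 10, 17, 11 → 5
21: 20, 10, 17, 11 → 4
20: 10, 17, 11 → 3
10: none → 0
17: 11 → 1
11: none → 0
Total inversions: 9 + 8 + 6 + 6 + 5 + 4 + 3 + 0 + 1 + 0 = 42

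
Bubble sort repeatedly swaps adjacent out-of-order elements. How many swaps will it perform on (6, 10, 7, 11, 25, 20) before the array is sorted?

2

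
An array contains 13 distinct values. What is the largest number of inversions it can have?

A reversed (strictly descending) arrangement makes every pair an inversion, giving C(13, 2) inversions.
C(13, 2) = 13·12/2 = 78

78 inversions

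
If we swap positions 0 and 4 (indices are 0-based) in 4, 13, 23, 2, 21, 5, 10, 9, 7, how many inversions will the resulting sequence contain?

22

Positions 0 and 4 hold 4 and 21; after swapping, the array is [21, 13, 23, 2, 4, 5, 10, 9, 7].
Sweep left to right; for each value list the smaller values that follow it:
21 → 13, 2, 4, 5, 10, 9, 7 → 7
13 → 2, 4, 5, 10, 9, 7 → 6
23 → 2, 4, 5, 10, 9, 7 → 6
2 → none → 0
4 → none → 0
5 → none → 0
10 → 9, 7 → 2
9 → 7 → 1
7 → none → 0
Sum: 7 + 6 + 6 + 0 + 0 + 0 + 2 + 1 + 0 = 22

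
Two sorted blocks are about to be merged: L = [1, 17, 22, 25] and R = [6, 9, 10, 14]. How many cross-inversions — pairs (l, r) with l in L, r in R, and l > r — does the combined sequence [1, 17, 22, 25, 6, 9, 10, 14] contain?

Count, for every r in R, how many entries of L exceed r:
r = 6: 17, 22, 25 → 3
r = 9: 17, 22, 25 → 3
r = 10: 17, 22, 25 → 3
r = 14: 17, 22, 25 → 3
Cross-inversions: 3 + 3 + 3 + 3 = 12

Cross-inversions: 12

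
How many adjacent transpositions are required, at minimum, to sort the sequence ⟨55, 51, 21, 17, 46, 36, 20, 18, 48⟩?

24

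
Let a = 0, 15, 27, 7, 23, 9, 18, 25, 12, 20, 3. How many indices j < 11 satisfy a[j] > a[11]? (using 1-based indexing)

9

The element at index 11 is 3.
Elements before it: 0, 15, 27, 7, 23, 9, 18, 25, 12, 20
Those larger than 3: 15, 27, 7, 23, 9, 18, 25, 12, 20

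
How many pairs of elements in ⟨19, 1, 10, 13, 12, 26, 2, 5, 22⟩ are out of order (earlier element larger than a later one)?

16 inversions

For each element, count later entries that are smaller:
19: 6
1: 0
10: 2
13: 3
12: 2
26: 3
2: 0
5: 0
22: 0
Sum: 6 + 0 + 2 + 3 + 2 + 3 + 0 + 0 + 0 = 16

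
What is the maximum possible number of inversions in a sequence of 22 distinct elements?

231

A reversed (strictly descending) arrangement makes every pair an inversion, giving C(22, 2) inversions.
C(22, 2) = 22·21/2 = 231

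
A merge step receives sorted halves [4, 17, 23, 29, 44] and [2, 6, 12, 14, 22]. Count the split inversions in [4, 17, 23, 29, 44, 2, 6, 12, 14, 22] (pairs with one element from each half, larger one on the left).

Count, for every r in R, how many entries of L exceed r:
r = 2: 4, 17, 23, 29, 44 → 5
r = 6: 17, 23, 29, 44 → 4
r = 12: 17, 23, 29, 44 → 4
r = 14: 17, 23, 29, 44 → 4
r = 22: 23, 29, 44 → 3
Cross-inversions: 5 + 4 + 4 + 4 + 3 = 20

Split inversions: 20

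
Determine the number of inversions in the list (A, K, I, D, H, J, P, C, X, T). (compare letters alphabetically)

Count, for each position, how many later elements it exceeds:
A → none → 0
K → I, D, H, J, C → 5
I → D, H, C → 3
D → C → 1
H → C → 1
J → C → 1
P → C → 1
C → none → 0
X → T → 1
T → none → 0
Sum: 0 + 5 + 3 + 1 + 1 + 1 + 1 + 0 + 1 + 0 = 13

13 inversions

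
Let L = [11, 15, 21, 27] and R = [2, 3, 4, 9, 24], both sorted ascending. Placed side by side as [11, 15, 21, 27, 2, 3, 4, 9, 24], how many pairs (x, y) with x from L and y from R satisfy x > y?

Count, for every r in R, how many entries of L exceed r:
r = 2: 11, 15, 21, 27 → 4
r = 3: 11, 15, 21, 27 → 4
r = 4: 11, 15, 21, 27 → 4
r = 9: 11, 15, 21, 27 → 4
r = 24: 27 → 1
Cross-inversions: 4 + 4 + 4 + 4 + 1 = 17

Split inversions: 17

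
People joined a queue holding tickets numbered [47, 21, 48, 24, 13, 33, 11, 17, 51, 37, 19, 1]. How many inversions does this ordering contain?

41

Count, for each position, how many later elements it exceeds:
47 → 21, 24, 13, 33, 11, 17, 37, 19, 1 → 9
21 → 13, 11, 17, 19, 1 → 5
48 → 24, 13, 33, 11, 17, 37, 19, 1 → 8
24 → 13, 11, 17, 19, 1 → 5
13 → 11, 1 → 2
33 → 11, 17, 19, 1 → 4
11 → 1 → 1
17 → 1 → 1
51 → 37, 19, 1 → 3
37 → 19, 1 → 2
19 → 1 → 1
1 → none → 0
Sum: 9 + 5 + 8 + 5 + 2 + 4 + 1 + 1 + 3 + 2 + 1 + 0 = 41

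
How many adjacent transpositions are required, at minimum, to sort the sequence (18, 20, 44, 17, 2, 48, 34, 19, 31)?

The minimum number of adjacent swaps to sort an array equals its inversion count, since every such swap removes exactly one inversion.
Count inversions — for each element, later elements that are smaller:
18: 17, 2 → 2
20: 17, 2, 19 → 3
44: 17, 2, 34, 19, 31 → 5
17: 2 → 1
2: none → 0
48: 34, 19, 31 → 3
34: 19, 31 → 2
19: none → 0
31: none → 0
Total inversions: 2 + 3 + 5 + 1 + 0 + 3 + 2 + 0 + 0 = 16

16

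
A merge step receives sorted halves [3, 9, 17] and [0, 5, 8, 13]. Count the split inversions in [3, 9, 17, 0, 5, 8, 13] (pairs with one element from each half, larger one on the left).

For each element r of the right run, count left-run elements greater than r:
r = 0: 3, 9, 17 → 3
r = 5: 9, 17 → 2
r = 8: 9, 17 → 2
r = 13: 17 → 1
Cross-inversions: 3 + 2 + 2 + 1 = 8

8 split inversions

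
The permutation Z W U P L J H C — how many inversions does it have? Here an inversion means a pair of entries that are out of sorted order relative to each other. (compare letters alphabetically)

For each element, count later entries that are smaller:
Z → W, U, P, L, J, H, C → 7
W → U, P, L, J, H, C → 6
U → P, L, J, H, C → 5
P → L, J, H, C → 4
L → J, H, C → 3
J → H, C → 2
H → C → 1
C → none → 0
Sum: 7 + 6 + 5 + 4 + 3 + 2 + 1 + 0 = 28

28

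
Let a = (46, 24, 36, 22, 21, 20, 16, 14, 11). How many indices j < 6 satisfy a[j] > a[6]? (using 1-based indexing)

5

The element at index 6 is 20.
Elements before it: 46, 24, 36, 22, 21
Those larger than 20: 46, 24, 36, 22, 21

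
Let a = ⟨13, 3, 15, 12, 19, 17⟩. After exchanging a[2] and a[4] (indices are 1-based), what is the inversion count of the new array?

5 inversions

Positions 2 and 4 hold 3 and 12; after swapping, the array is [13, 12, 15, 3, 19, 17].
Element-by-element contributions:
13 → 12, 3 → 2
12 → 3 → 1
15 → 3 → 1
3 → none → 0
19 → 17 → 1
17 → none → 0
Sum: 2 + 1 + 1 + 0 + 1 + 0 = 5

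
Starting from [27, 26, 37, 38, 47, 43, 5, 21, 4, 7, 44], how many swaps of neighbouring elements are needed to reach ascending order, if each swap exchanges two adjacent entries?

The minimum number of adjacent swaps to sort an array equals its inversion count, since every such swap removes exactly one inversion.
Count inversions — for each element, later elements that are smaller:
27: 26, 5, 21, 4, 7 → 5
26: 5, 21, 4, 7 → 4
37: 5, 21, 4, 7 → 4
38: 5, 21, 4, 7 → 4
47: 43, 5, 21, 4, 7, 44 → 6
43: 5, 21, 4, 7 → 4
5: 4 → 1
21: 4, 7 → 2
4: none → 0
7: none → 0
44: none → 0
Total inversions: 5 + 4 + 4 + 4 + 6 + 4 + 1 + 2 + 0 + 0 + 0 = 30

30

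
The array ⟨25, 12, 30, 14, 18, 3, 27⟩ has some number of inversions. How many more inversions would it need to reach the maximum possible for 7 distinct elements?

Maximum inversions for 7 distinct elements is C(7, 2) = 7·6/2 = 21.
Current inversions — for each element, count later smaller elements:
25: 4
12: 1
30: 4
14: 1
18: 1
3: 0
27: 0
Current total: 4 + 1 + 4 + 1 + 1 + 0 + 0 = 11
Shortfall: 21 − 11 = 10

10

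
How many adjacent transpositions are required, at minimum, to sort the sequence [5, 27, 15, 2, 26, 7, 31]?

8 adjacent swaps

Each adjacent swap fixes exactly one inversion, so the minimum swap count equals the number of inversions.
Count inversions — for each element, later elements that are smaller:
5: 2 → 1
27: 15, 2, 26, 7 → 4
15: 2, 7 → 2
2: none → 0
26: 7 → 1
7: none → 0
31: none → 0
Total inversions: 1 + 4 + 2 + 0 + 1 + 0 + 0 = 8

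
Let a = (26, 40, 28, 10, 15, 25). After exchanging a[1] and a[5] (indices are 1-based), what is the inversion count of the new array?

9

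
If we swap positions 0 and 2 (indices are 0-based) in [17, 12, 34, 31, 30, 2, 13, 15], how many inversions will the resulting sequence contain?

18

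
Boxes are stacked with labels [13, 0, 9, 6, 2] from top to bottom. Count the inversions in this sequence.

7

Count, for each position, how many later elements it exceeds:
13 → 0, 9, 6, 2 → 4
0 → none → 0
9 → 6, 2 → 2
6 → 2 → 1
2 → none → 0
Sum: 4 + 0 + 2 + 1 + 0 = 7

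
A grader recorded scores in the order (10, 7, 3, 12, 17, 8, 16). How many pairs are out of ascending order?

7

Out-of-order index pairs (0-indexed):
(0,1): 10 > 7
(0,2): 10 > 3
(0,5): 10 > 8
(1,2): 7 > 3
(3,5): 12 > 8
(4,5): 17 > 8
(4,6): 17 > 16
That's 7 pairs.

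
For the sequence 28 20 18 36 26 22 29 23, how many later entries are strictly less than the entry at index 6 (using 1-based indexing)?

The element at index 6 is 22.
Elements after it: 29, 23
None of them are smaller than 22.

0 such elements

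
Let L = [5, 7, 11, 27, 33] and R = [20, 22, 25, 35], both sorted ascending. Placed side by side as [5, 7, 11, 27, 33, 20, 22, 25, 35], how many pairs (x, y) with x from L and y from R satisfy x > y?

Take each right-half value and tally the left-half values above it:
r = 20: 27, 33 → 2
r = 22: 27, 33 → 2
r = 25: 27, 33 → 2
r = 35: none → 0
Cross-inversions: 2 + 2 + 2 + 0 = 6

There are 6 cross-inversions.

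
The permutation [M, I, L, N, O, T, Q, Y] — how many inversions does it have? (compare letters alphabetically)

3 inversions

Element-by-element contributions:
M: 2
I: 0
L: 0
N: 0
O: 0
T: 1
Q: 0
Y: 0
Sum: 2 + 0 + 0 + 0 + 0 + 1 + 0 + 0 = 3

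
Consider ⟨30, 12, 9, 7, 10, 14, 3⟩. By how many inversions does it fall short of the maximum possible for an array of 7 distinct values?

6 inversions short

Maximum inversions for 7 distinct elements is C(7, 2) = 7·6/2 = 21.
Current inversions — for each element, count later smaller elements:
30: 6
12: 4
9: 2
7: 1
10: 1
14: 1
3: 0
Current total: 6 + 4 + 2 + 1 + 1 + 1 + 0 = 15
Shortfall: 21 − 15 = 6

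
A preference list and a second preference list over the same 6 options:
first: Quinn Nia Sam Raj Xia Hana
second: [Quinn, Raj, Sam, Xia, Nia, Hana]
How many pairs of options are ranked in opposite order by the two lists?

4

Assign each item its position (1..6) in the first ordering, then rewrite the second ordering as that position sequence:
positions: Quinn→1, Nia→2, Sam→3, Raj→4, Xia→5, Hana→6
second ordering as positions: [1, 4, 3, 5, 2, 6]
Discordant pairs = inversions in this position sequence.
1: 0
4: 3, 2 → 2
3: 2 → 1
5: 2 → 1
2: 0
6: 0
Total: 0 + 2 + 1 + 1 + 0 + 0 = 4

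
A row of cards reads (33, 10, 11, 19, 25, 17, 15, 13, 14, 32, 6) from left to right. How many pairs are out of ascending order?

Sweep left to right; for each value list the smaller values that follow it:
33 → 10, 11, 19, 25, 17, 15, 13, 14, 32, 6 → 10
10 → 6 → 1
11 → 6 → 1
19 → 17, 15, 13, 14, 6 → 5
25 → 17, 15, 13, 14, 6 → 5
17 → 15, 13, 14, 6 → 4
15 → 13, 14, 6 → 3
13 → 6 → 1
14 → 6 → 1
32 → 6 → 1
6 → none → 0
Sum: 10 + 1 + 1 + 5 + 5 + 4 + 3 + 1 + 1 + 1 + 0 = 32

32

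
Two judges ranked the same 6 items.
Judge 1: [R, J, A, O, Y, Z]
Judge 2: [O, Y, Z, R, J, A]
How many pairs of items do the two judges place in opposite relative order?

Assign each item its position (1..6) in the first ordering, then rewrite the second ordering as that position sequence:
positions: R→1, J→2, A→3, O→4, Y→5, Z→6
second ordering as positions: [4, 5, 6, 1, 2, 3]
Discordant pairs = inversions in this position sequence.
4: 1, 2, 3 → 3
5: 1, 2, 3 → 3
6: 1, 2, 3 → 3
1: 0
2: 0
3: 0
Total: 3 + 3 + 3 + 0 + 0 + 0 = 9

9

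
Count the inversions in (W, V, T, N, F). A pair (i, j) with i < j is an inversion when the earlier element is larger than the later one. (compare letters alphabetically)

Inversion pairs (indices are 0-based):
(0,1): W > V
(0,2): W > T
(0,3): W > N
(0,4): W > F
(1,2): V > T
(1,3): V > N
(1,4): V > F
(2,3): T > N
(2,4): T > F
(3,4): N > F
That's 10 pairs.

10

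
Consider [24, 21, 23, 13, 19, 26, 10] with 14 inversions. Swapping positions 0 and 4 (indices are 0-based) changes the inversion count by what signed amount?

Positions 0 and 4 hold 24 and 19; after swapping, the array is [19, 21, 23, 13, 24, 26, 10].
Count, for each position, how many later elements it exceeds:
19 → 13, 10 → 2
21 → 13, 10 → 2
23 → 13, 10 → 2
13 → 10 → 1
24 → 10 → 1
26 → 10 → 1
10 → none → 0
Sum: 2 + 2 + 2 + 1 + 1 + 1 + 0 = 9
Change: 9 − 14 = -5

-5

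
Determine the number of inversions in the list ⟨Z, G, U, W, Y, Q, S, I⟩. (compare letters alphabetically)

Element-by-element contributions:
Z → G, U, W, Y, Q, S, I → 7
G → none → 0
U → Q, S, I → 3
W → Q, S, I → 3
Y → Q, S, I → 3
Q → I → 1
S → I → 1
I → none → 0
Sum: 7 + 0 + 3 + 3 + 3 + 1 + 1 + 0 = 18

18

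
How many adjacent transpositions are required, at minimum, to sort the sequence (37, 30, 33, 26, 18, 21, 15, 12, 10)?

34

The minimum number of adjacent swaps to sort an array equals its inversion count, since every such swap removes exactly one inversion.
Count inversions — for each element, later elements that are smaller:
37: 30, 33, 26, 18, 21, 15, 12, 10 → 8
30: 26, 18, 21, 15, 12, 10 → 6
33: 26, 18, 21, 15, 12, 10 → 6
26: 18, 21, 15, 12, 10 → 5
18: 15, 12, 10 → 3
21: 15, 12, 10 → 3
15: 12, 10 → 2
12: 10 → 1
10: none → 0
Total inversions: 8 + 6 + 6 + 5 + 3 + 3 + 2 + 1 + 0 = 34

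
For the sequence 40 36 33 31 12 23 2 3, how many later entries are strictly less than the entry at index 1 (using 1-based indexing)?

7

The element at index 1 is 40.
Elements after it: 36, 33, 31, 12, 23, 2, 3
Those smaller than 40: 36, 33, 31, 12, 23, 2, 3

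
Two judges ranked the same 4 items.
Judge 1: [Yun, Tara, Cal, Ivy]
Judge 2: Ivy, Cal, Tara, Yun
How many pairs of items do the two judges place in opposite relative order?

6

Assign each item its position (1..4) in the first ordering, then rewrite the second ordering as that position sequence:
positions: Yun→1, Tara→2, Cal→3, Ivy→4
second ordering as positions: [4, 3, 2, 1]
Discordant pairs = inversions in this position sequence.
4: 3, 2, 1 → 3
3: 2, 1 → 2
2: 1 → 1
1: 0
Total: 3 + 2 + 1 + 0 = 6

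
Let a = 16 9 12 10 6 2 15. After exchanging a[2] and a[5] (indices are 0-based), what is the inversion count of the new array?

Positions 2 and 5 hold 12 and 2; after swapping, the array is [16, 9, 2, 10, 6, 12, 15].
Element-by-element contributions:
16: 6
9: 2
2: 0
10: 1
6: 0
12: 0
15: 0
Sum: 6 + 2 + 0 + 1 + 0 + 0 + 0 = 9

9 inversions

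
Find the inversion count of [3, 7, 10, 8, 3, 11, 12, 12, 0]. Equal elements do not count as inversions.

12 out-of-order pairs

Count, for each position, how many later elements it exceeds:
3 → 0 → 1
7 → 3, 0 → 2
10 → 8, 3, 0 → 3
8 → 3, 0 → 2
3 → 0 → 1
11 → 0 → 1
12 → 0 → 1
12 → 0 → 1
0 → none → 0
Sum: 1 + 2 + 3 + 2 + 1 + 1 + 1 + 1 + 0 = 12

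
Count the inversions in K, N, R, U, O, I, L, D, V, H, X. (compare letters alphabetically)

26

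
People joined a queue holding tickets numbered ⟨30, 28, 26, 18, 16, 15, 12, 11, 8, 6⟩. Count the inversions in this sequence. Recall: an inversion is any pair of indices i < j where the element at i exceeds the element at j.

Out-of-order pairs: 45

Count, for each position, how many later elements it exceeds:
30 → 28, 26, 18, 16, 15, 12, 11, 8, 6 → 9
28 → 26, 18, 16, 15, 12, 11, 8, 6 → 8
26 → 18, 16, 15, 12, 11, 8, 6 → 7
18 → 16, 15, 12, 11, 8, 6 → 6
16 → 15, 12, 11, 8, 6 → 5
15 → 12, 11, 8, 6 → 4
12 → 11, 8, 6 → 3
11 → 8, 6 → 2
8 → 6 → 1
6 → none → 0
Sum: 9 + 8 + 7 + 6 + 5 + 4 + 3 + 2 + 1 + 0 = 45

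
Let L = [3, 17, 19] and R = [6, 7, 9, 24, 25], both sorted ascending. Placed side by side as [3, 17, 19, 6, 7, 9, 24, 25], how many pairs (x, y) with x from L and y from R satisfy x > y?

6 split inversions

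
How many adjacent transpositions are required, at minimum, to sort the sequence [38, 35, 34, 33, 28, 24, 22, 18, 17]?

Adjacent swaps: 36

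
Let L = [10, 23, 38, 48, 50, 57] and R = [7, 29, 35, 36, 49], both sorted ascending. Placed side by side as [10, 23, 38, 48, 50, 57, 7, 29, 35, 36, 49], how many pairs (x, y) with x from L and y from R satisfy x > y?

Take each right-half value and tally the left-half values above it:
r = 7: 10, 23, 38, 48, 50, 57 → 6
r = 29: 38, 48, 50, 57 → 4
r = 35: 38, 48, 50, 57 → 4
r = 36: 38, 48, 50, 57 → 4
r = 49: 50, 57 → 2
Cross-inversions: 6 + 4 + 4 + 4 + 2 = 20

20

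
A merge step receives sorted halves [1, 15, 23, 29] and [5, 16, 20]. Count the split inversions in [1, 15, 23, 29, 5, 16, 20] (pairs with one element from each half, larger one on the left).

7 split inversions

Count, for every r in R, how many entries of L exceed r:
r = 5: 15, 23, 29 → 3
r = 16: 23, 29 → 2
r = 20: 23, 29 → 2
Cross-inversions: 3 + 2 + 2 = 7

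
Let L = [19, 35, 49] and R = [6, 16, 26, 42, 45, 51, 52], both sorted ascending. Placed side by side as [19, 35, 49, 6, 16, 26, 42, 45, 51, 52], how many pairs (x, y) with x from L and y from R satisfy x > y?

Count, for every r in R, how many entries of L exceed r:
r = 6: 19, 35, 49 → 3
r = 16: 19, 35, 49 → 3
r = 26: 35, 49 → 2
r = 42: 49 → 1
r = 45: 49 → 1
r = 51: none → 0
r = 52: none → 0
Cross-inversions: 3 + 3 + 2 + 1 + 1 + 0 + 0 = 10

10 split inversions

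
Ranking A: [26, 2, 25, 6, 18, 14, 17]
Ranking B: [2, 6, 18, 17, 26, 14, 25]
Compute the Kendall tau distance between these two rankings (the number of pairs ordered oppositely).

9

Assign each item its position (1..7) in the first ordering, then rewrite the second ordering as that position sequence:
positions: 26→1, 2→2, 25→3, 6→4, 18→5, 14→6, 17→7
second ordering as positions: [2, 4, 5, 7, 1, 6, 3]
Discordant pairs = inversions in this position sequence.
2: 1 → 1
4: 1, 3 → 2
5: 1, 3 → 2
7: 1, 6, 3 → 3
1: 0
6: 3 → 1
3: 0
Total: 1 + 2 + 2 + 3 + 0 + 1 + 0 = 9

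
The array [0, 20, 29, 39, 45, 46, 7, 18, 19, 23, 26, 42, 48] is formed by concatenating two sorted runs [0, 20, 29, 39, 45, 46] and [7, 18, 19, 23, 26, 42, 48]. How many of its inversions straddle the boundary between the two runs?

Count, for every r in R, how many entries of L exceed r:
r = 7: 20, 29, 39, 45, 46 → 5
r = 18: 20, 29, 39, 45, 46 → 5
r = 19: 20, 29, 39, 45, 46 → 5
r = 23: 29, 39, 45, 46 → 4
r = 26: 29, 39, 45, 46 → 4
r = 42: 45, 46 → 2
r = 48: none → 0
Cross-inversions: 5 + 5 + 5 + 4 + 4 + 2 + 0 = 25

25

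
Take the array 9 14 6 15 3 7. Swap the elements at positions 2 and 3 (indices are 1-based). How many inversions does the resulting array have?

8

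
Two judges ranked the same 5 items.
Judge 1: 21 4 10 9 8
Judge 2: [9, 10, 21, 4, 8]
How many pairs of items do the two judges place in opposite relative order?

5 discordant pairs

Assign each item its position (1..5) in the first ordering, then rewrite the second ordering as that position sequence:
positions: 21→1, 4→2, 10→3, 9→4, 8→5
second ordering as positions: [4, 3, 1, 2, 5]
Discordant pairs = inversions in this position sequence.
4: 3, 1, 2 → 3
3: 1, 2 → 2
1: 0
2: 0
5: 0
Total: 3 + 2 + 0 + 0 + 0 = 5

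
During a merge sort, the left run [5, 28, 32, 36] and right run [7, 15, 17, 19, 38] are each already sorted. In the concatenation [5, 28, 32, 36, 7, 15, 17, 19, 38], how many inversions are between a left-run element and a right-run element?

12

Take each right-half value and tally the left-half values above it:
r = 7: 28, 32, 36 → 3
r = 15: 28, 32, 36 → 3
r = 17: 28, 32, 36 → 3
r = 19: 28, 32, 36 → 3
r = 38: none → 0
Cross-inversions: 3 + 3 + 3 + 3 + 0 = 12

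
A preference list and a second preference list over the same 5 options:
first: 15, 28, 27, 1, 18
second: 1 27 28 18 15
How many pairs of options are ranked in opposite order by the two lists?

Pairs: 7

Assign each item its position (1..5) in the first ordering, then rewrite the second ordering as that position sequence:
positions: 15→1, 28→2, 27→3, 1→4, 18→5
second ordering as positions: [4, 3, 2, 5, 1]
Discordant pairs = inversions in this position sequence.
4: 3, 2, 1 → 3
3: 2, 1 → 2
2: 1 → 1
5: 1 → 1
1: 0
Total: 3 + 2 + 1 + 1 + 0 = 7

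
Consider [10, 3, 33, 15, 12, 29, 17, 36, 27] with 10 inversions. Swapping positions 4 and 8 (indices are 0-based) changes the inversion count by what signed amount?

+3

Positions 4 and 8 hold 12 and 27; after swapping, the array is [10, 3, 33, 15, 27, 29, 17, 36, 12].
For each element, count later entries that are smaller:
10: 1
3: 0
33: 5
15: 1
27: 2
29: 2
17: 1
36: 1
12: 0
Sum: 1 + 0 + 5 + 1 + 2 + 2 + 1 + 1 + 0 = 13
Change: 13 − 10 = +3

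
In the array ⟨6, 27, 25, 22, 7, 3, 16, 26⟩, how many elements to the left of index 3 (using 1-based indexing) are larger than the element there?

The element at index 3 is 25.
Elements before it: 6, 27
Those larger than 25: 27

1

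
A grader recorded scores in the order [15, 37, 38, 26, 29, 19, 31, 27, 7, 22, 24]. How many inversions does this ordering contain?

Element-by-element contributions:
15: 1
37: 8
38: 8
26: 4
29: 5
19: 1
31: 4
27: 3
7: 0
22: 0
24: 0
Sum: 1 + 8 + 8 + 4 + 5 + 1 + 4 + 3 + 0 + 0 + 0 = 34

34 inversions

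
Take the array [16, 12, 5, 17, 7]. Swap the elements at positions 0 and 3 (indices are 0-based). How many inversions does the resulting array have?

7 inversions

Positions 0 and 3 hold 16 and 17; after swapping, the array is [17, 12, 5, 16, 7].
Count, for each position, how many later elements it exceeds:
17: 4
12: 2
5: 0
16: 1
7: 0
Sum: 4 + 2 + 0 + 1 + 0 = 7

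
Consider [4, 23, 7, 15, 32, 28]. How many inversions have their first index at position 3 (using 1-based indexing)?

The element at index 3 is 7.
Elements after it: 15, 32, 28
None of them are smaller than 7.

0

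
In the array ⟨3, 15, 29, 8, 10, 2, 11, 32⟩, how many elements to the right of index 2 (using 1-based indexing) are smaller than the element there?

4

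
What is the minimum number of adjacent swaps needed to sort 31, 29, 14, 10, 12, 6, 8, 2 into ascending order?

Each adjacent swap fixes exactly one inversion, so the minimum swap count equals the number of inversions.
Count inversions — for each element, later elements that are smaller:
31: 29, 14, 10, 12, 6, 8, 2 → 7
29: 14, 10, 12, 6, 8, 2 → 6
14: 10, 12, 6, 8, 2 → 5
10: 6, 8, 2 → 3
12: 6, 8, 2 → 3
6: 2 → 1
8: 2 → 1
2: none → 0
Total inversions: 7 + 6 + 5 + 3 + 3 + 1 + 1 + 0 = 26

26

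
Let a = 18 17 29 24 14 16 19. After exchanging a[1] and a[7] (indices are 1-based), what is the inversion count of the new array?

Positions 1 and 7 hold 18 and 19; after swapping, the array is [19, 17, 29, 24, 14, 16, 18].
For each element, count later entries that are smaller:
19: 4
17: 2
29: 4
24: 3
14: 0
16: 0
18: 0
Sum: 4 + 2 + 4 + 3 + 0 + 0 + 0 = 13

13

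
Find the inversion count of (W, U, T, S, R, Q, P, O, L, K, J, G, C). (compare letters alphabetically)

There are 78 inversions.

Sweep left to right; for each value list the smaller values that follow it:
W → U, T, S, R, Q, P, O, L, K, J, G, C → 12
U → T, S, R, Q, P, O, L, K, J, G, C → 11
T → S, R, Q, P, O, L, K, J, G, C → 10
S → R, Q, P, O, L, K, J, G, C → 9
R → Q, P, O, L, K, J, G, C → 8
Q → P, O, L, K, J, G, C → 7
P → O, L, K, J, G, C → 6
O → L, K, J, G, C → 5
L → K, J, G, C → 4
K → J, G, C → 3
J → G, C → 2
G → C → 1
C → none → 0
Sum: 12 + 11 + 10 + 9 + 8 + 7 + 6 + 5 + 4 + 3 + 2 + 1 + 0 = 78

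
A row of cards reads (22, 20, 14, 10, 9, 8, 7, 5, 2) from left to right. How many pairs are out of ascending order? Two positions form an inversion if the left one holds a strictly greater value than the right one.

36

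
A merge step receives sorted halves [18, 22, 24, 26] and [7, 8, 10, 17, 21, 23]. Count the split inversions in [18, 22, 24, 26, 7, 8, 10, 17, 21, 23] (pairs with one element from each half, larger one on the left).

Split inversions: 21

Take each right-half value and tally the left-half values above it:
r = 7: 18, 22, 24, 26 → 4
r = 8: 18, 22, 24, 26 → 4
r = 10: 18, 22, 24, 26 → 4
r = 17: 18, 22, 24, 26 → 4
r = 21: 22, 24, 26 → 3
r = 23: 24, 26 → 2
Cross-inversions: 4 + 4 + 4 + 4 + 3 + 2 = 21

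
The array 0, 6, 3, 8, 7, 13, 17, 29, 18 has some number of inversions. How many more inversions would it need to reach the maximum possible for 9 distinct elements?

Maximum inversions for 9 distinct elements is C(9, 2) = 9·8/2 = 36.
Current inversions — for each element, count later smaller elements:
0: 0
6: 1
3: 0
8: 1
7: 0
13: 0
17: 0
29: 1
18: 0
Current total: 0 + 1 + 0 + 1 + 0 + 0 + 0 + 1 + 0 = 3
Shortfall: 36 − 3 = 33

33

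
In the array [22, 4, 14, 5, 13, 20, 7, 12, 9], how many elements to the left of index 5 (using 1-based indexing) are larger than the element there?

The element at index 5 is 13.
Elements before it: 22, 4, 14, 5
Those larger than 13: 22, 14

2 such elements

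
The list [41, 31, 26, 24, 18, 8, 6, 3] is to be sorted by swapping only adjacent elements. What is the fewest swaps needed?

The minimum number of adjacent swaps to sort an array equals its inversion count, since every such swap removes exactly one inversion.
Count inversions — for each element, later elements that are smaller:
41: 31, 26, 24, 18, 8, 6, 3 → 7
31: 26, 24, 18, 8, 6, 3 → 6
26: 24, 18, 8, 6, 3 → 5
24: 18, 8, 6, 3 → 4
18: 8, 6, 3 → 3
8: 6, 3 → 2
6: 3 → 1
3: none → 0
Total inversions: 7 + 6 + 5 + 4 + 3 + 2 + 1 + 0 = 28

28 adjacent swaps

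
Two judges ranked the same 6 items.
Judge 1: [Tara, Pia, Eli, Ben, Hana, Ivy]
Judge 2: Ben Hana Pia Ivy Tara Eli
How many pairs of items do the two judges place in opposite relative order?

9

Assign each item its position (1..6) in the first ordering, then rewrite the second ordering as that position sequence:
positions: Tara→1, Pia→2, Eli→3, Ben→4, Hana→5, Ivy→6
second ordering as positions: [4, 5, 2, 6, 1, 3]
Discordant pairs = inversions in this position sequence.
4: 2, 1, 3 → 3
5: 2, 1, 3 → 3
2: 1 → 1
6: 1, 3 → 2
1: 0
3: 0
Total: 3 + 3 + 1 + 2 + 0 + 0 = 9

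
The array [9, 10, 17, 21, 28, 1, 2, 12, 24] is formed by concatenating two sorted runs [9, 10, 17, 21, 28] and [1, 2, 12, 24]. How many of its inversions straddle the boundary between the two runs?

14

Count, for every r in R, how many entries of L exceed r:
r = 1: 9, 10, 17, 21, 28 → 5
r = 2: 9, 10, 17, 21, 28 → 5
r = 12: 17, 21, 28 → 3
r = 24: 28 → 1
Cross-inversions: 5 + 5 + 3 + 1 = 14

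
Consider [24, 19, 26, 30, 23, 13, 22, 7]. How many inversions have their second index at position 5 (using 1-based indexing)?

3

The element at index 5 is 23.
Elements before it: 24, 19, 26, 30
Those larger than 23: 24, 26, 30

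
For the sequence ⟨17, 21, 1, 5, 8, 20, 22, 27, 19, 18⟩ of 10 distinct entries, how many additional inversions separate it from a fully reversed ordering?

Maximum inversions for 10 distinct elements is C(10, 2) = 10·9/2 = 45.
Current inversions — for each element, count later smaller elements:
17: 3
21: 6
1: 0
5: 0
8: 0
20: 2
22: 2
27: 2
19: 1
18: 0
Current total: 3 + 6 + 0 + 0 + 0 + 2 + 2 + 2 + 1 + 0 = 16
Shortfall: 45 − 16 = 29

29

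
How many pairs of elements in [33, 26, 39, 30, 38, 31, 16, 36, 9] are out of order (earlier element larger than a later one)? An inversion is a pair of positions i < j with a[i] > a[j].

23 out-of-order pairs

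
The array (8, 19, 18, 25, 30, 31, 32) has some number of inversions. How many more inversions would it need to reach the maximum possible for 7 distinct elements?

20

Maximum inversions for 7 distinct elements is C(7, 2) = 7·6/2 = 21.
Current inversions — for each element, count later smaller elements:
8: 0
19: 1
18: 0
25: 0
30: 0
31: 0
32: 0
Current total: 0 + 1 + 0 + 0 + 0 + 0 + 0 = 1
Shortfall: 21 − 1 = 20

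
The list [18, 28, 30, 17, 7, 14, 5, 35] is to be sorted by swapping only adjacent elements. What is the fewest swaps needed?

17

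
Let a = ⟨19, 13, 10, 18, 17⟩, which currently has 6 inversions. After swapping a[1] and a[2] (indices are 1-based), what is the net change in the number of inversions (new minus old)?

Positions 1 and 2 hold 19 and 13; after swapping, the array is [13, 19, 10, 18, 17].
Count, for each position, how many later elements it exceeds:
13: 1
19: 3
10: 0
18: 1
17: 0
Sum: 1 + 3 + 0 + 1 + 0 = 5
Change: 5 − 6 = -1

-1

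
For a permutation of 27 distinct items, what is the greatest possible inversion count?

351

The maximum occurs when the array is in strictly decreasing order: every one of the C(27, 2) pairs is inverted.
C(27, 2) = 27·26/2 = 351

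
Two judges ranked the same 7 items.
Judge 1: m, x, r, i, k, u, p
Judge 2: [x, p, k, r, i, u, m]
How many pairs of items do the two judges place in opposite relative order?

Discordant pairs: 12

Assign each item its position (1..7) in the first ordering, then rewrite the second ordering as that position sequence:
positions: m→1, x→2, r→3, i→4, k→5, u→6, p→7
second ordering as positions: [2, 7, 5, 3, 4, 6, 1]
Discordant pairs = inversions in this position sequence.
2: 1 → 1
7: 5, 3, 4, 6, 1 → 5
5: 3, 4, 1 → 3
3: 1 → 1
4: 1 → 1
6: 1 → 1
1: 0
Total: 1 + 5 + 3 + 1 + 1 + 1 + 0 = 12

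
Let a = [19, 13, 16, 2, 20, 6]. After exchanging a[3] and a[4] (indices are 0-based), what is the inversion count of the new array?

10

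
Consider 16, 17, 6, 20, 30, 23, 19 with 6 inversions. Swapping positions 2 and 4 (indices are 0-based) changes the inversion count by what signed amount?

Positions 2 and 4 hold 6 and 30; after swapping, the array is [16, 17, 30, 20, 6, 23, 19].
Sweep left to right; for each value list the smaller values that follow it:
16: 1
17: 1
30: 4
20: 2
6: 0
23: 1
19: 0
Sum: 1 + 1 + 4 + 2 + 0 + 1 + 0 = 9
Change: 9 − 6 = +3

+3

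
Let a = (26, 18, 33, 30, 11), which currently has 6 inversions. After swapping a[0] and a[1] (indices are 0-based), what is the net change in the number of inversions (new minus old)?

-1

Positions 0 and 1 hold 26 and 18; after swapping, the array is [18, 26, 33, 30, 11].
Count, for each position, how many later elements it exceeds:
18 → 11 → 1
26 → 11 → 1
33 → 30, 11 → 2
30 → 11 → 1
11 → none → 0
Sum: 1 + 1 + 2 + 1 + 0 = 5
Change: 5 − 6 = -1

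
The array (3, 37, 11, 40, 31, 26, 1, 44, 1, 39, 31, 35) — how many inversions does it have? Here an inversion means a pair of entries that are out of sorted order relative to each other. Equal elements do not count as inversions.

There are 29 out-of-order pairs.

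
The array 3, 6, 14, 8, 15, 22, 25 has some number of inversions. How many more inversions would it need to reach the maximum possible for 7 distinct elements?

Maximum inversions for 7 distinct elements is C(7, 2) = 7·6/2 = 21.
Current inversions — for each element, count later smaller elements:
3: 0
6: 0
14: 1
8: 0
15: 0
22: 0
25: 0
Current total: 0 + 0 + 1 + 0 + 0 + 0 + 0 = 1
Shortfall: 21 − 1 = 20

20 inversions short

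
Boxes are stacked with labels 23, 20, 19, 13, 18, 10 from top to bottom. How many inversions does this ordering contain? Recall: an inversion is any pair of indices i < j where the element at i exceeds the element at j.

14 inversions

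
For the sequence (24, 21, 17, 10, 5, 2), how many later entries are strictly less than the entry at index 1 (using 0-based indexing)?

4

The element at index 1 is 21.
Elements after it: 17, 10, 5, 2
Those smaller than 21: 17, 10, 5, 2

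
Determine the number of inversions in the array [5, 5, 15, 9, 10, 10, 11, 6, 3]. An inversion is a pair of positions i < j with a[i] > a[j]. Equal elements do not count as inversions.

Sweep left to right; for each value list the smaller values that follow it:
5 → 3 → 1
5 → 3 → 1
15 → 9, 10, 10, 11, 6, 3 → 6
9 → 6, 3 → 2
10 → 6, 3 → 2
10 → 6, 3 → 2
11 → 6, 3 → 2
6 → 3 → 1
3 → none → 0
Sum: 1 + 1 + 6 + 2 + 2 + 2 + 2 + 1 + 0 = 17

17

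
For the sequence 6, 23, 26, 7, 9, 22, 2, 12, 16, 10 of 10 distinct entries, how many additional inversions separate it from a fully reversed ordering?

22

Maximum inversions for 10 distinct elements is C(10, 2) = 10·9/2 = 45.
Current inversions — for each element, count later smaller elements:
6: 1
23: 7
26: 7
7: 1
9: 1
22: 4
2: 0
12: 1
16: 1
10: 0
Current total: 1 + 7 + 7 + 1 + 1 + 4 + 0 + 1 + 1 + 0 = 23
Shortfall: 45 − 23 = 22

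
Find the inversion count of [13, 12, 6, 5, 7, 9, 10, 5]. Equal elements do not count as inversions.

Out-of-order pairs: 18

Sweep left to right; for each value list the smaller values that follow it:
13 → 12, 6, 5, 7, 9, 10, 5 → 7
12 → 6, 5, 7, 9, 10, 5 → 6
6 → 5, 5 → 2
5 → none → 0
7 → 5 → 1
9 → 5 → 1
10 → 5 → 1
5 → none → 0
Sum: 7 + 6 + 2 + 0 + 1 + 1 + 1 + 0 = 18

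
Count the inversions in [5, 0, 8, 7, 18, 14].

There are 3 inversions.

Sweep left to right; for each value list the smaller values that follow it:
5: 1
0: 0
8: 1
7: 0
18: 1
14: 0
Sum: 1 + 0 + 1 + 0 + 1 + 0 = 3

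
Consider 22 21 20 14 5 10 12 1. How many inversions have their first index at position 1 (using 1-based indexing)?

The element at index 1 is 22.
Elements after it: 21, 20, 14, 5, 10, 12, 1
Those smaller than 22: 21, 20, 14, 5, 10, 12, 1

7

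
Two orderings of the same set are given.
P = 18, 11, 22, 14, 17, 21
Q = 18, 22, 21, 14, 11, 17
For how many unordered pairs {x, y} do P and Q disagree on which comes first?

Disagreeing pairs: 5

Assign each item its position (1..6) in the first ordering, then rewrite the second ordering as that position sequence:
positions: 18→1, 11→2, 22→3, 14→4, 17→5, 21→6
second ordering as positions: [1, 3, 6, 4, 2, 5]
Discordant pairs = inversions in this position sequence.
1: 0
3: 2 → 1
6: 4, 2, 5 → 3
4: 2 → 1
2: 0
5: 0
Total: 0 + 1 + 3 + 1 + 0 + 0 = 5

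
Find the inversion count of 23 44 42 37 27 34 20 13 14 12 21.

Sweep left to right; for each value list the smaller values that follow it:
23: 5
44: 9
42: 8
37: 7
27: 5
34: 5
20: 3
13: 1
14: 1
12: 0
21: 0
Sum: 5 + 9 + 8 + 7 + 5 + 5 + 3 + 1 + 1 + 0 + 0 = 44

44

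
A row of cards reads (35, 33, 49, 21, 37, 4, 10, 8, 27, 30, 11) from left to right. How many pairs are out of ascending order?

Sweep left to right; for each value list the smaller values that follow it:
35 → 33, 21, 4, 10, 8, 27, 30, 11 → 8
33 → 21, 4, 10, 8, 27, 30, 11 → 7
49 → 21, 37, 4, 10, 8, 27, 30, 11 → 8
21 → 4, 10, 8, 11 → 4
37 → 4, 10, 8, 27, 30, 11 → 6
4 → none → 0
10 → 8 → 1
8 → none → 0
27 → 11 → 1
30 → 11 → 1
11 → none → 0
Sum: 8 + 7 + 8 + 4 + 6 + 0 + 1 + 0 + 1 + 1 + 0 = 36

36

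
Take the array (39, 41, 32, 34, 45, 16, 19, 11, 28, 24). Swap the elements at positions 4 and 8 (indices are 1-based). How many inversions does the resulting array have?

Positions 4 and 8 hold 34 and 11; after swapping, the array is [39, 41, 32, 11, 45, 16, 19, 34, 28, 24].
Sweep left to right; for each value list the smaller values that follow it:
39: 7
41: 7
32: 5
11: 0
45: 5
16: 0
19: 0
34: 2
28: 1
24: 0
Sum: 7 + 7 + 5 + 0 + 5 + 0 + 0 + 2 + 1 + 0 = 27

27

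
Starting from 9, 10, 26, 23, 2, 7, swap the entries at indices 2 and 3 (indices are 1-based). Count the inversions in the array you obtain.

There are 10 inversions.

Positions 2 and 3 hold 10 and 26; after swapping, the array is [9, 26, 10, 23, 2, 7].
Count, for each position, how many later elements it exceeds:
9 → 2, 7 → 2
26 → 10, 23, 2, 7 → 4
10 → 2, 7 → 2
23 → 2, 7 → 2
2 → none → 0
7 → none → 0
Sum: 2 + 4 + 2 + 2 + 0 + 0 = 10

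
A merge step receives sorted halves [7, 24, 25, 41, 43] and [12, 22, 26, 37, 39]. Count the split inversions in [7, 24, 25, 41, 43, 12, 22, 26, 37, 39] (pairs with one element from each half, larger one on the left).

Count, for every r in R, how many entries of L exceed r:
r = 12: 24, 25, 41, 43 → 4
r = 22: 24, 25, 41, 43 → 4
r = 26: 41, 43 → 2
r = 37: 41, 43 → 2
r = 39: 41, 43 → 2
Cross-inversions: 4 + 4 + 2 + 2 + 2 = 14

14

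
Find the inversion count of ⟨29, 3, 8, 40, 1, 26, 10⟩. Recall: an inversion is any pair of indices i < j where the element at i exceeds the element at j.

Out-of-order index pairs (0-indexed):
(0,1): 29 > 3
(0,2): 29 > 8
(0,4): 29 > 1
(0,5): 29 > 26
(0,6): 29 > 10
(1,4): 3 > 1
(2,4): 8 > 1
(3,4): 40 > 1
(3,5): 40 > 26
(3,6): 40 > 10
(5,6): 26 > 10
That's 11 pairs.

Out-of-order pairs: 11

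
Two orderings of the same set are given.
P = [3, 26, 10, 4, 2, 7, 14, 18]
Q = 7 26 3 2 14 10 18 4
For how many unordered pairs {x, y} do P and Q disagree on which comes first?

11

Assign each item its position (1..8) in the first ordering, then rewrite the second ordering as that position sequence:
positions: 3→1, 26→2, 10→3, 4→4, 2→5, 7→6, 14→7, 18→8
second ordering as positions: [6, 2, 1, 5, 7, 3, 8, 4]
Discordant pairs = inversions in this position sequence.
6: 2, 1, 5, 3, 4 → 5
2: 1 → 1
1: 0
5: 3, 4 → 2
7: 3, 4 → 2
3: 0
8: 4 → 1
4: 0
Total: 5 + 1 + 0 + 2 + 2 + 0 + 1 + 0 = 11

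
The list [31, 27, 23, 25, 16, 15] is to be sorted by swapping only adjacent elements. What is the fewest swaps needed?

14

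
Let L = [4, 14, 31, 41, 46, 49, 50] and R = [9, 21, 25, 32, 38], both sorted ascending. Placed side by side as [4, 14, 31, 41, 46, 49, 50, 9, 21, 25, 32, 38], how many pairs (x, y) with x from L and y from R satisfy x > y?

24 split inversions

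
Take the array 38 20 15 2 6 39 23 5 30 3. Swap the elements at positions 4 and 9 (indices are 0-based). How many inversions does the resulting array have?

Positions 4 and 9 hold 6 and 3; after swapping, the array is [38, 20, 15, 2, 3, 39, 23, 5, 30, 6].
Element-by-element contributions:
38 → 20, 15, 2, 3, 23, 5, 30, 6 → 8
20 → 15, 2, 3, 5, 6 → 5
15 → 2, 3, 5, 6 → 4
2 → none → 0
3 → none → 0
39 → 23, 5, 30, 6 → 4
23 → 5, 6 → 2
5 → none → 0
30 → 6 → 1
6 → none → 0
Sum: 8 + 5 + 4 + 0 + 0 + 4 + 2 + 0 + 1 + 0 = 24

24 inversions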